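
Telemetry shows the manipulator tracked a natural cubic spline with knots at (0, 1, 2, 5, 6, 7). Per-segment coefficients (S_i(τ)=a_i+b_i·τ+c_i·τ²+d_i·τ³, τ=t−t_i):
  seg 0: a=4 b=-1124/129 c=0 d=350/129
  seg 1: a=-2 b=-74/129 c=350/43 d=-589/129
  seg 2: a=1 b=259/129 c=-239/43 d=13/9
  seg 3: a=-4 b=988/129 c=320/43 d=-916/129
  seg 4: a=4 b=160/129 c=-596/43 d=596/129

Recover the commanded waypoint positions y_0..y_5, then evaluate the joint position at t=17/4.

y_0 = S_0(0) = a_0 = 4
y_1 = S_1(0) = a_1 = -2
y_2 = S_2(0) = a_2 = 1
y_3 = S_3(0) = a_3 = -4
y_4 = S_4(0) = a_4 = 4
y_5 = S_4(1) = -4
t_q=17/4 is in segment 2 (τ=9/4); S_2(τ)=-16973/2752

y_0=4 y_1=-2 y_2=1 y_3=-4 y_4=4 y_5=-4
S(17/4) = -16973/2752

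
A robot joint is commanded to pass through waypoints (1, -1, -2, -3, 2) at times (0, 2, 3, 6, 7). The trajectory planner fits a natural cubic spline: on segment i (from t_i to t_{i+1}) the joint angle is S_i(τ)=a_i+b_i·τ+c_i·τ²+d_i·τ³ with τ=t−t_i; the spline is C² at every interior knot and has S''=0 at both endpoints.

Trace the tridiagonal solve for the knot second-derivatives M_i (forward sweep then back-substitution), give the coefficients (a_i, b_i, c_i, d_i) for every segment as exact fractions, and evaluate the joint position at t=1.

Δ: Δ0=-1, Δ1=-1, Δ2=-1/3, Δ3=5
row 1: diag=6, rhs=0; c'=1/6, d'=0
row 2: denom=8−1·1/6=47/6; d'=(4−1·0)/(47/6)=24/47
row 3: denom=8−3·18/47=322/47; d'=(32−3·24/47)/(322/47)=716/161
back: M3=716/161
back: M2=24/47−18/47·716/161=-192/161
back: M1=0−1/6·-192/161=32/161
M: M0=0, M1=32/161, M2=-192/161, M3=716/161, M4=0
seg 0: a=1, c=M0/2=0, d=(M1−M0)/(6·2)=8/483, b=Δ0−h0·(2M0+M1)/6=-515/483
seg 1: a=-1, c=M1/2=16/161, d=(M2−M1)/(6·1)=-16/69, b=Δ1−h1·(2M1+M2)/6=-419/483
seg 2: a=-2, c=M2/2=-96/161, d=(M3−M2)/(6·3)=454/1449, b=Δ2−h2·(2M2+M3)/6=-659/483
seg 3: a=-3, c=M3/2=358/161, d=(M4−M3)/(6·1)=-358/483, b=Δ3−h3·(2M3+M4)/6=1699/483
t_q=1 → seg 0, τ=1; S=1+-515/483·τ+0·τ²+8/483·τ³=-8/161

  seg 0: a=1 b=-515/483 c=0 d=8/483
  seg 1: a=-1 b=-419/483 c=16/161 d=-16/69
  seg 2: a=-2 b=-659/483 c=-96/161 d=454/1449
  seg 3: a=-3 b=1699/483 c=358/161 d=-358/483
S(1) = -8/161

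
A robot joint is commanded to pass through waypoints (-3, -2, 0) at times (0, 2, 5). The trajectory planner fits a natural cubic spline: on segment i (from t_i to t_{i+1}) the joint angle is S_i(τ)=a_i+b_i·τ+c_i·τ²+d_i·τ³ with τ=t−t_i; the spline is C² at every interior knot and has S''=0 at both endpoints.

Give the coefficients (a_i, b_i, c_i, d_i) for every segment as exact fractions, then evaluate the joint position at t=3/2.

  seg 0: a=-3 b=7/15 c=0 d=1/120
  seg 1: a=-2 b=17/30 c=1/20 d=-1/180
S(3/2) = -727/320

Δ: Δ0=1/2, Δ1=2/3
row 1: diag=10, rhs=1; c'=3/10, d'=1/10
back: M1=1/10
M: M0=0, M1=1/10, M2=0
seg 0: a=-3, c=M0/2=0, d=(M1−M0)/(6·2)=1/120, b=Δ0−h0·(2M0+M1)/6=7/15
seg 1: a=-2, c=M1/2=1/20, d=(M2−M1)/(6·3)=-1/180, b=Δ1−h1·(2M1+M2)/6=17/30
t_q=3/2 → seg 0, τ=3/2; S=-3+7/15·τ+0·τ²+1/120·τ³=-727/320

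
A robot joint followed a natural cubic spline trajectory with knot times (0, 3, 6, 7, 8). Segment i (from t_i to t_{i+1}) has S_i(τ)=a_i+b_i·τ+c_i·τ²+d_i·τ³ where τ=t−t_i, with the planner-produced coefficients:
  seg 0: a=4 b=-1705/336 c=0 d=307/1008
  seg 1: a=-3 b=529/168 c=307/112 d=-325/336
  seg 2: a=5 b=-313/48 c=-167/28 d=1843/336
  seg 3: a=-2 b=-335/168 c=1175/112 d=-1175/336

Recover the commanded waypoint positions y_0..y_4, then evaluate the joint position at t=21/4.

y_0=4 y_1=-3 y_2=5 y_3=-2 y_4=3
S(21/4) = 49773/7168

y_0 = S_0(0) = a_0 = 4
y_1 = S_1(0) = a_1 = -3
y_2 = S_2(0) = a_2 = 5
y_3 = S_3(0) = a_3 = -2
y_4 = S_3(1) = 3
t_q=21/4 is in segment 1 (τ=9/4); S_1(τ)=49773/7168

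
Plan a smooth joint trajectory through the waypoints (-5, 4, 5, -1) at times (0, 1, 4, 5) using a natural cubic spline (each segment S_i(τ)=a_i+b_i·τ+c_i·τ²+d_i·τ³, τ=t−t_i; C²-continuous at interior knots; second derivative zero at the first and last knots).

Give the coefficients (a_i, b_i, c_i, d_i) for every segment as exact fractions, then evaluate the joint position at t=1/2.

Δ: Δ0=9, Δ1=1/3, Δ2=-6
row 1: diag=8, rhs=-52; c'=3/8, d'=-13/2
row 2: denom=8−3·3/8=55/8; d'=(-38−3·-13/2)/(55/8)=-148/55
back: M2=-148/55
back: M1=-13/2−3/8·-148/55=-302/55
M: M0=0, M1=-302/55, M2=-148/55, M3=0
seg 0: a=-5, c=M0/2=0, d=(M1−M0)/(6·1)=-151/165, b=Δ0−h0·(2M0+M1)/6=1636/165
seg 1: a=4, c=M1/2=-151/55, d=(M2−M1)/(6·3)=7/45, b=Δ1−h1·(2M1+M2)/6=1183/165
seg 2: a=5, c=M2/2=-74/55, d=(M3−M2)/(6·1)=74/165, b=Δ2−h2·(2M2+M3)/6=-842/165
t_q=1/2 → seg 0, τ=1/2; S=-5+1636/165·τ+0·τ²+-151/165·τ³=-69/440

  seg 0: a=-5 b=1636/165 c=0 d=-151/165
  seg 1: a=4 b=1183/165 c=-151/55 d=7/45
  seg 2: a=5 b=-842/165 c=-74/55 d=74/165
S(1/2) = -69/440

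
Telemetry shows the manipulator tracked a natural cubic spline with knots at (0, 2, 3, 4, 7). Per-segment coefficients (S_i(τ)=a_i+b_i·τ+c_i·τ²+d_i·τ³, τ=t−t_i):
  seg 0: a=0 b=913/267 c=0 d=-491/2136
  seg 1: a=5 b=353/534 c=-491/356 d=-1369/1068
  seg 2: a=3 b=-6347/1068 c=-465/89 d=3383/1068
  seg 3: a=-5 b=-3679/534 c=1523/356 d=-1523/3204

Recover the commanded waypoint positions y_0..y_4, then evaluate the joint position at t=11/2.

y_0=0 y_1=5 y_2=3 y_3=-5 y_4=0
S(11/2) = -20827/2848

y_0 = S_0(0) = a_0 = 0
y_1 = S_1(0) = a_1 = 5
y_2 = S_2(0) = a_2 = 3
y_3 = S_3(0) = a_3 = -5
y_4 = S_3(3) = 0
t_q=11/2 is in segment 3 (τ=3/2); S_3(τ)=-20827/2848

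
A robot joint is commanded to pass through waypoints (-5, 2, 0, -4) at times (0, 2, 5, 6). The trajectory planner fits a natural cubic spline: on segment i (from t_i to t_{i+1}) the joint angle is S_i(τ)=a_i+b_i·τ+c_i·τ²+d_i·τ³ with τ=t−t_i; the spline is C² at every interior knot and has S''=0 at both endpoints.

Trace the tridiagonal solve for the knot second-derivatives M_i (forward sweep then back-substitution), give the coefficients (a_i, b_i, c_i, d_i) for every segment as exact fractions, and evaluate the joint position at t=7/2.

  seg 0: a=-5 b=1771/426 c=0 d=-35/213
  seg 1: a=2 b=931/426 c=-70/71 d=5/426
  seg 2: a=0 b=-727/213 c=-125/142 d=125/426
S(7/2) = 3521/1136

Δ: Δ0=7/2, Δ1=-2/3, Δ2=-4
row 1: diag=10, rhs=-25; c'=3/10, d'=-5/2
row 2: denom=8−3·3/10=71/10; d'=(-20−3·-5/2)/(71/10)=-125/71
back: M2=-125/71
back: M1=-5/2−3/10·-125/71=-140/71
M: M0=0, M1=-140/71, M2=-125/71, M3=0
seg 0: a=-5, c=M0/2=0, d=(M1−M0)/(6·2)=-35/213, b=Δ0−h0·(2M0+M1)/6=1771/426
seg 1: a=2, c=M1/2=-70/71, d=(M2−M1)/(6·3)=5/426, b=Δ1−h1·(2M1+M2)/6=931/426
seg 2: a=0, c=M2/2=-125/142, d=(M3−M2)/(6·1)=125/426, b=Δ2−h2·(2M2+M3)/6=-727/213
t_q=7/2 → seg 1, τ=3/2; S=2+931/426·τ+-70/71·τ²+5/426·τ³=3521/1136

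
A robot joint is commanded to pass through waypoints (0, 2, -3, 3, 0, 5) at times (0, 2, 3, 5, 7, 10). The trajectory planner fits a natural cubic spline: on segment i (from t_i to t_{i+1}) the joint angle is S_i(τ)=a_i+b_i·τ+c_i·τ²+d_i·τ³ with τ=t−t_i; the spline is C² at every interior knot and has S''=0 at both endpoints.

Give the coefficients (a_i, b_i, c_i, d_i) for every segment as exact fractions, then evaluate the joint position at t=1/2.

Δ: Δ0=1, Δ1=-5, Δ2=3, Δ3=-3/2, Δ4=5/3
row 1: diag=6, rhs=-36; c'=1/6, d'=-6
row 2: denom=6−1·1/6=35/6; d'=(48−1·-6)/(35/6)=324/35
row 3: denom=8−2·12/35=256/35; d'=(-27−2·324/35)/(256/35)=-1593/256
row 4: denom=10−2·35/128=605/64; d'=(19−2·-1593/256)/(605/64)=805/242
back: M4=805/242
back: M3=-1593/256−35/128·805/242=-863/121
back: M2=324/35−12/35·-863/121=1416/121
back: M1=-6−1/6·1416/121=-962/121
M: M0=0, M1=-962/121, M2=1416/121, M3=-863/121, M4=805/242, M5=0
seg 0: a=0, c=M0/2=0, d=(M1−M0)/(6·2)=-481/726, b=Δ0−h0·(2M0+M1)/6=1325/363
seg 1: a=2, c=M1/2=-481/121, d=(M2−M1)/(6·1)=1189/363, b=Δ1−h1·(2M1+M2)/6=-1561/363
seg 2: a=-3, c=M2/2=708/121, d=(M3−M2)/(6·2)=-2279/1452, b=Δ2−h2·(2M2+M3)/6=-80/33
seg 3: a=3, c=M3/2=-863/242, d=(M4−M3)/(6·2)=2531/2904, b=Δ3−h3·(2M3+M4)/6=779/363
seg 4: a=0, c=M4/2=805/484, d=(M5−M4)/(6·3)=-805/4356, b=Δ4−h4·(2M4+M5)/6=-1205/726
t_q=1/2 → seg 0, τ=1/2; S=0+1325/363·τ+0·τ²+-481/726·τ³=3373/1936

  seg 0: a=0 b=1325/363 c=0 d=-481/726
  seg 1: a=2 b=-1561/363 c=-481/121 d=1189/363
  seg 2: a=-3 b=-80/33 c=708/121 d=-2279/1452
  seg 3: a=3 b=779/363 c=-863/242 d=2531/2904
  seg 4: a=0 b=-1205/726 c=805/484 d=-805/4356
S(1/2) = 3373/1936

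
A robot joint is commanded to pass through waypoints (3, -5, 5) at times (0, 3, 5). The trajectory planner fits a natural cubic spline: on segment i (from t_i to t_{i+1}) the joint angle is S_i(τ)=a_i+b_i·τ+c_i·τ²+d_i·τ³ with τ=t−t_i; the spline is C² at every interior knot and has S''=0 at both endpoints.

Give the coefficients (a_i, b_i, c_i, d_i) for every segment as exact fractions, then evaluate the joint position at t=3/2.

Δ: Δ0=-8/3, Δ1=5
row 1: diag=10, rhs=46; c'=1/5, d'=23/5
back: M1=23/5
M: M0=0, M1=23/5, M2=0
seg 0: a=3, c=M0/2=0, d=(M1−M0)/(6·3)=23/90, b=Δ0−h0·(2M0+M1)/6=-149/30
seg 1: a=-5, c=M1/2=23/10, d=(M2−M1)/(6·2)=-23/60, b=Δ1−h1·(2M1+M2)/6=29/15
t_q=3/2 → seg 0, τ=3/2; S=3+-149/30·τ+0·τ²+23/90·τ³=-287/80

  seg 0: a=3 b=-149/30 c=0 d=23/90
  seg 1: a=-5 b=29/15 c=23/10 d=-23/60
S(3/2) = -287/80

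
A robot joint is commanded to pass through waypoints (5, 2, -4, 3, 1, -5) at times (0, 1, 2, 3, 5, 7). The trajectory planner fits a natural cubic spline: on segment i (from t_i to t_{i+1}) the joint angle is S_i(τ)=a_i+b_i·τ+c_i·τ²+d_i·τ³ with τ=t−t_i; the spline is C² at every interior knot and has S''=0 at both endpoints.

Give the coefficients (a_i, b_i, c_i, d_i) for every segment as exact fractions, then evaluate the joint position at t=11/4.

  seg 0: a=5 b=-187/157 c=0 d=-284/157
  seg 1: a=2 b=-1039/157 c=-852/157 d=949/157
  seg 2: a=-4 b=104/157 c=1995/157 d=-1000/157
  seg 3: a=3 b=1094/157 c=-1005/157 d=759/628
  seg 4: a=1 b=-649/157 c=267/314 d=-89/628
S(11/4) = 2405/2512

Δ: Δ0=-3, Δ1=-6, Δ2=7, Δ3=-1, Δ4=-3
row 1: diag=4, rhs=-18; c'=1/4, d'=-9/2
row 2: denom=4−1·1/4=15/4; d'=(78−1·-9/2)/(15/4)=22
row 3: denom=6−1·4/15=86/15; d'=(-48−1·22)/(86/15)=-525/43
row 4: denom=8−2·15/43=314/43; d'=(-12−2·-525/43)/(314/43)=267/157
back: M4=267/157
back: M3=-525/43−15/43·267/157=-2010/157
back: M2=22−4/15·-2010/157=3990/157
back: M1=-9/2−1/4·3990/157=-1704/157
M: M0=0, M1=-1704/157, M2=3990/157, M3=-2010/157, M4=267/157, M5=0
seg 0: a=5, c=M0/2=0, d=(M1−M0)/(6·1)=-284/157, b=Δ0−h0·(2M0+M1)/6=-187/157
seg 1: a=2, c=M1/2=-852/157, d=(M2−M1)/(6·1)=949/157, b=Δ1−h1·(2M1+M2)/6=-1039/157
seg 2: a=-4, c=M2/2=1995/157, d=(M3−M2)/(6·1)=-1000/157, b=Δ2−h2·(2M2+M3)/6=104/157
seg 3: a=3, c=M3/2=-1005/157, d=(M4−M3)/(6·2)=759/628, b=Δ3−h3·(2M3+M4)/6=1094/157
seg 4: a=1, c=M4/2=267/314, d=(M5−M4)/(6·2)=-89/628, b=Δ4−h4·(2M4+M5)/6=-649/157
t_q=11/4 → seg 2, τ=3/4; S=-4+104/157·τ+1995/157·τ²+-1000/157·τ³=2405/2512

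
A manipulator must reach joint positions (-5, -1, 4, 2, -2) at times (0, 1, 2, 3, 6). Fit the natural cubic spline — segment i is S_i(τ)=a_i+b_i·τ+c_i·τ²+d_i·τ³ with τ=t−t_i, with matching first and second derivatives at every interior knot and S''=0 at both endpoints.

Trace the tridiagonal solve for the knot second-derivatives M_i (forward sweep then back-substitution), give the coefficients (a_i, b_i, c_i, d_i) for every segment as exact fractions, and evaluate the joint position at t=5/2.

  seg 0: a=-5 b=1129/348 c=0 d=263/348
  seg 1: a=-1 b=959/174 c=263/116 d=-967/348
  seg 2: a=4 b=595/348 c=-176/29 d=821/348
  seg 3: a=2 b=-583/174 c=117/116 d=-13/116
S(5/2) = 3371/928

Δ: Δ0=4, Δ1=5, Δ2=-2, Δ3=-4/3
row 1: diag=4, rhs=6; c'=1/4, d'=3/2
row 2: denom=4−1·1/4=15/4; d'=(-42−1·3/2)/(15/4)=-58/5
row 3: denom=8−1·4/15=116/15; d'=(4−1·-58/5)/(116/15)=117/58
back: M3=117/58
back: M2=-58/5−4/15·117/58=-352/29
back: M1=3/2−1/4·-352/29=263/58
M: M0=0, M1=263/58, M2=-352/29, M3=117/58, M4=0
seg 0: a=-5, c=M0/2=0, d=(M1−M0)/(6·1)=263/348, b=Δ0−h0·(2M0+M1)/6=1129/348
seg 1: a=-1, c=M1/2=263/116, d=(M2−M1)/(6·1)=-967/348, b=Δ1−h1·(2M1+M2)/6=959/174
seg 2: a=4, c=M2/2=-176/29, d=(M3−M2)/(6·1)=821/348, b=Δ2−h2·(2M2+M3)/6=595/348
seg 3: a=2, c=M3/2=117/116, d=(M4−M3)/(6·3)=-13/116, b=Δ3−h3·(2M3+M4)/6=-583/174
t_q=5/2 → seg 2, τ=1/2; S=4+595/348·τ+-176/29·τ²+821/348·τ³=3371/928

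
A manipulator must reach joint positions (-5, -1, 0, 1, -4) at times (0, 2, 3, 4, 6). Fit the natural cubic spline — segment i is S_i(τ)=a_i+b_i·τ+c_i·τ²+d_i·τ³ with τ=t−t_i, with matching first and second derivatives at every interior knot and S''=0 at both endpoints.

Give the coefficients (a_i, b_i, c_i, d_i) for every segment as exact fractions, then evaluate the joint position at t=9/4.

  seg 0: a=-5 b=317/132 c=0 d=-53/528
  seg 1: a=-1 b=79/66 c=-53/88 d=107/264
  seg 2: a=0 b=29/24 c=27/44 d=-217/264
  seg 3: a=1 b=-1/33 c=-163/88 d=163/528
S(9/4) = -4123/5632

Δ: Δ0=2, Δ1=1, Δ2=1, Δ3=-5/2
row 1: diag=6, rhs=-6; c'=1/6, d'=-1
row 2: denom=4−1·1/6=23/6; d'=(0−1·-1)/(23/6)=6/23
row 3: denom=6−1·6/23=132/23; d'=(-21−1·6/23)/(132/23)=-163/44
back: M3=-163/44
back: M2=6/23−6/23·-163/44=27/22
back: M1=-1−1/6·27/22=-53/44
M: M0=0, M1=-53/44, M2=27/22, M3=-163/44, M4=0
seg 0: a=-5, c=M0/2=0, d=(M1−M0)/(6·2)=-53/528, b=Δ0−h0·(2M0+M1)/6=317/132
seg 1: a=-1, c=M1/2=-53/88, d=(M2−M1)/(6·1)=107/264, b=Δ1−h1·(2M1+M2)/6=79/66
seg 2: a=0, c=M2/2=27/44, d=(M3−M2)/(6·1)=-217/264, b=Δ2−h2·(2M2+M3)/6=29/24
seg 3: a=1, c=M3/2=-163/88, d=(M4−M3)/(6·2)=163/528, b=Δ3−h3·(2M3+M4)/6=-1/33
t_q=9/4 → seg 1, τ=1/4; S=-1+79/66·τ+-53/88·τ²+107/264·τ³=-4123/5632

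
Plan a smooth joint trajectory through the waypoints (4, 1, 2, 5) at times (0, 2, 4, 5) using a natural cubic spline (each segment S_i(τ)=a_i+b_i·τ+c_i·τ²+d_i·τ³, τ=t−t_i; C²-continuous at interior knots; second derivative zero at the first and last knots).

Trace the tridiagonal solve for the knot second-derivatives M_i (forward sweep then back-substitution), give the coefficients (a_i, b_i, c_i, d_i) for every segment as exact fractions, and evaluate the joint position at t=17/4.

  seg 0: a=4 b=-20/11 c=0 d=7/88
  seg 1: a=1 b=-19/22 c=21/44 d=9/88
  seg 2: a=2 b=25/11 c=12/11 d=-4/11
S(17/4) = 463/176

Δ: Δ0=-3/2, Δ1=1/2, Δ2=3
row 1: diag=8, rhs=12; c'=1/4, d'=3/2
row 2: denom=6−2·1/4=11/2; d'=(15−2·3/2)/(11/2)=24/11
back: M2=24/11
back: M1=3/2−1/4·24/11=21/22
M: M0=0, M1=21/22, M2=24/11, M3=0
seg 0: a=4, c=M0/2=0, d=(M1−M0)/(6·2)=7/88, b=Δ0−h0·(2M0+M1)/6=-20/11
seg 1: a=1, c=M1/2=21/44, d=(M2−M1)/(6·2)=9/88, b=Δ1−h1·(2M1+M2)/6=-19/22
seg 2: a=2, c=M2/2=12/11, d=(M3−M2)/(6·1)=-4/11, b=Δ2−h2·(2M2+M3)/6=25/11
t_q=17/4 → seg 2, τ=1/4; S=2+25/11·τ+12/11·τ²+-4/11·τ³=463/176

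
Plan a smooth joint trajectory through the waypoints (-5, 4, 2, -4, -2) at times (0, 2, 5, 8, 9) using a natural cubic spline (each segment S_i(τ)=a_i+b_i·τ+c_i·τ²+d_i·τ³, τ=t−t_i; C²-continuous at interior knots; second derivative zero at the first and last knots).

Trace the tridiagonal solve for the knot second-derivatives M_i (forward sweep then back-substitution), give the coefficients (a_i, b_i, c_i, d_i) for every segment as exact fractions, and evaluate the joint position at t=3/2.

  seg 0: a=-5 b=311/57 c=0 d=-109/456
  seg 1: a=4 b=295/114 c=-109/76 d=239/2052
  seg 2: a=2 b=-655/228 c=-22/57 d=463/2052
  seg 3: a=-4 b=103/114 c=125/76 d=-125/228
S(3/2) = 2891/1216

Δ: Δ0=9/2, Δ1=-2/3, Δ2=-2, Δ3=2
row 1: diag=10, rhs=-31; c'=3/10, d'=-31/10
row 2: denom=12−3·3/10=111/10; d'=(-8−3·-31/10)/(111/10)=13/111
row 3: denom=8−3·10/37=266/37; d'=(24−3·13/111)/(266/37)=125/38
back: M3=125/38
back: M2=13/111−10/37·125/38=-44/57
back: M1=-31/10−3/10·-44/57=-109/38
M: M0=0, M1=-109/38, M2=-44/57, M3=125/38, M4=0
seg 0: a=-5, c=M0/2=0, d=(M1−M0)/(6·2)=-109/456, b=Δ0−h0·(2M0+M1)/6=311/57
seg 1: a=4, c=M1/2=-109/76, d=(M2−M1)/(6·3)=239/2052, b=Δ1−h1·(2M1+M2)/6=295/114
seg 2: a=2, c=M2/2=-22/57, d=(M3−M2)/(6·3)=463/2052, b=Δ2−h2·(2M2+M3)/6=-655/228
seg 3: a=-4, c=M3/2=125/76, d=(M4−M3)/(6·1)=-125/228, b=Δ3−h3·(2M3+M4)/6=103/114
t_q=3/2 → seg 0, τ=3/2; S=-5+311/57·τ+0·τ²+-109/456·τ³=2891/1216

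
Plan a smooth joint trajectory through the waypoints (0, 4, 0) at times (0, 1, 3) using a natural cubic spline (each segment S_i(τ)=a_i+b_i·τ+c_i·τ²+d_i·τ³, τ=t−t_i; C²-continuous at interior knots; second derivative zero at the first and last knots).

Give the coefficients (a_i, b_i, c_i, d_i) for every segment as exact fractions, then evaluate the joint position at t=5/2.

  seg 0: a=0 b=5 c=0 d=-1
  seg 1: a=4 b=2 c=-3 d=1/2
S(5/2) = 31/16

Δ: Δ0=4, Δ1=-2
row 1: diag=6, rhs=-36; c'=1/3, d'=-6
back: M1=-6
M: M0=0, M1=-6, M2=0
seg 0: a=0, c=M0/2=0, d=(M1−M0)/(6·1)=-1, b=Δ0−h0·(2M0+M1)/6=5
seg 1: a=4, c=M1/2=-3, d=(M2−M1)/(6·2)=1/2, b=Δ1−h1·(2M1+M2)/6=2
t_q=5/2 → seg 1, τ=3/2; S=4+2·τ+-3·τ²+1/2·τ³=31/16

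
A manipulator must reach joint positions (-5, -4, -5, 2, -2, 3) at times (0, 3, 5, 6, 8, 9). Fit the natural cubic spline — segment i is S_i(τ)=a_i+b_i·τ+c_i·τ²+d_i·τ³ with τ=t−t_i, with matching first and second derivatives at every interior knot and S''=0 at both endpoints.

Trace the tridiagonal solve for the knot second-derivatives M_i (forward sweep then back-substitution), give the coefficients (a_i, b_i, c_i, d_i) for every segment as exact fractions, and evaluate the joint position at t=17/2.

  seg 0: a=-5 b=8671/5196 c=0 d=-257/1732
  seg 1: a=-4 b=-6073/2598 c=-2313/1732 d=11713/10392
  seg 2: a=-5 b=7594/1299 c=2350/433 d=-5551/1299
  seg 3: a=2 b=5041/1299 c=-3201/433 d=11567/5196
  seg 4: a=-2 b=1330/1299 c=5165/866 d=-5165/2598
S(17/2) = -1701/6928

Δ: Δ0=1/3, Δ1=-1/2, Δ2=7, Δ3=-2, Δ4=5
row 1: diag=10, rhs=-5; c'=1/5, d'=-1/2
row 2: denom=6−2·1/5=28/5; d'=(45−2·-1/2)/(28/5)=115/14
row 3: denom=6−1·5/28=163/28; d'=(-54−1·115/14)/(163/28)=-1742/163
row 4: denom=6−2·56/163=866/163; d'=(42−2·-1742/163)/(866/163)=5165/433
back: M4=5165/433
back: M3=-1742/163−56/163·5165/433=-6402/433
back: M2=115/14−5/28·-6402/433=4700/433
back: M1=-1/2−1/5·4700/433=-2313/866
M: M0=0, M1=-2313/866, M2=4700/433, M3=-6402/433, M4=5165/433, M5=0
seg 0: a=-5, c=M0/2=0, d=(M1−M0)/(6·3)=-257/1732, b=Δ0−h0·(2M0+M1)/6=8671/5196
seg 1: a=-4, c=M1/2=-2313/1732, d=(M2−M1)/(6·2)=11713/10392, b=Δ1−h1·(2M1+M2)/6=-6073/2598
seg 2: a=-5, c=M2/2=2350/433, d=(M3−M2)/(6·1)=-5551/1299, b=Δ2−h2·(2M2+M3)/6=7594/1299
seg 3: a=2, c=M3/2=-3201/433, d=(M4−M3)/(6·2)=11567/5196, b=Δ3−h3·(2M3+M4)/6=5041/1299
seg 4: a=-2, c=M4/2=5165/866, d=(M5−M4)/(6·1)=-5165/2598, b=Δ4−h4·(2M4+M5)/6=1330/1299
t_q=17/2 → seg 4, τ=1/2; S=-2+1330/1299·τ+5165/866·τ²+-5165/2598·τ³=-1701/6928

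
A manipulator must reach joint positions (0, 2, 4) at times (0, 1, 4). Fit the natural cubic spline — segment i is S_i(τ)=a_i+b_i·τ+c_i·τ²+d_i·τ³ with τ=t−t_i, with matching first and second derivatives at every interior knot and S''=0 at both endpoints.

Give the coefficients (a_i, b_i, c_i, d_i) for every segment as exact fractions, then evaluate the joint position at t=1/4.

Δ: Δ0=2, Δ1=2/3
row 1: diag=8, rhs=-8; c'=3/8, d'=-1
back: M1=-1
M: M0=0, M1=-1, M2=0
seg 0: a=0, c=M0/2=0, d=(M1−M0)/(6·1)=-1/6, b=Δ0−h0·(2M0+M1)/6=13/6
seg 1: a=2, c=M1/2=-1/2, d=(M2−M1)/(6·3)=1/18, b=Δ1−h1·(2M1+M2)/6=5/3
t_q=1/4 → seg 0, τ=1/4; S=0+13/6·τ+0·τ²+-1/6·τ³=69/128

  seg 0: a=0 b=13/6 c=0 d=-1/6
  seg 1: a=2 b=5/3 c=-1/2 d=1/18
S(1/4) = 69/128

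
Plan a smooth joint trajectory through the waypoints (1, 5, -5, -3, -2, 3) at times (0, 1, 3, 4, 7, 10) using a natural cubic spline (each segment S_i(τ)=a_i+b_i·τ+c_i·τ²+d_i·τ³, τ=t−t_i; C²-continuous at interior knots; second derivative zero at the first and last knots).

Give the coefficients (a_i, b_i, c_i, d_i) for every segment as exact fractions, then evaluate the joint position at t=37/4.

  seg 0: a=1 b=696/113 c=0 d=-244/113
  seg 1: a=5 b=-36/113 c=-732/113 d=935/452
  seg 2: a=-5 b=-159/113 c=1341/226 d=-571/226
  seg 3: a=-3 b=651/226 c=-186/113 d=1621/6102
  seg 4: a=-2 b=20/113 c=505/678 d=-505/6102
S(37/4) = 17737/14464

Δ: Δ0=4, Δ1=-5, Δ2=2, Δ3=1/3, Δ4=5/3
row 1: diag=6, rhs=-54; c'=1/3, d'=-9
row 2: denom=6−2·1/3=16/3; d'=(42−2·-9)/(16/3)=45/4
row 3: denom=8−1·3/16=125/16; d'=(-10−1·45/4)/(125/16)=-68/25
row 4: denom=12−3·48/125=1356/125; d'=(8−3·-68/25)/(1356/125)=505/339
back: M4=505/339
back: M3=-68/25−48/125·505/339=-372/113
back: M2=45/4−3/16·-372/113=1341/113
back: M1=-9−1/3·1341/113=-1464/113
M: M0=0, M1=-1464/113, M2=1341/113, M3=-372/113, M4=505/339, M5=0
seg 0: a=1, c=M0/2=0, d=(M1−M0)/(6·1)=-244/113, b=Δ0−h0·(2M0+M1)/6=696/113
seg 1: a=5, c=M1/2=-732/113, d=(M2−M1)/(6·2)=935/452, b=Δ1−h1·(2M1+M2)/6=-36/113
seg 2: a=-5, c=M2/2=1341/226, d=(M3−M2)/(6·1)=-571/226, b=Δ2−h2·(2M2+M3)/6=-159/113
seg 3: a=-3, c=M3/2=-186/113, d=(M4−M3)/(6·3)=1621/6102, b=Δ3−h3·(2M3+M4)/6=651/226
seg 4: a=-2, c=M4/2=505/678, d=(M5−M4)/(6·3)=-505/6102, b=Δ4−h4·(2M4+M5)/6=20/113
t_q=37/4 → seg 4, τ=9/4; S=-2+20/113·τ+505/678·τ²+-505/6102·τ³=17737/14464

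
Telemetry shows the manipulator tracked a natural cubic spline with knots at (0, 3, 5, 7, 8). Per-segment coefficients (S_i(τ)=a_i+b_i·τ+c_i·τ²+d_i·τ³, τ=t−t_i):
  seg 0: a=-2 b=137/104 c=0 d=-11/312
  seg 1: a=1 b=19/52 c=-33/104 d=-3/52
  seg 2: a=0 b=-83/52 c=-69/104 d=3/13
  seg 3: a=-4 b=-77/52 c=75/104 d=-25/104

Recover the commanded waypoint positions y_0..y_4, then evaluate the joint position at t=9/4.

y_0 = S_0(0) = a_0 = -2
y_1 = S_1(0) = a_1 = 1
y_2 = S_2(0) = a_2 = 0
y_3 = S_3(0) = a_3 = -4
y_4 = S_3(1) = -5
t_q=9/4 is in segment 0 (τ=9/4); S_0(τ)=3743/6656

y_0=-2 y_1=1 y_2=0 y_3=-4 y_4=-5
S(9/4) = 3743/6656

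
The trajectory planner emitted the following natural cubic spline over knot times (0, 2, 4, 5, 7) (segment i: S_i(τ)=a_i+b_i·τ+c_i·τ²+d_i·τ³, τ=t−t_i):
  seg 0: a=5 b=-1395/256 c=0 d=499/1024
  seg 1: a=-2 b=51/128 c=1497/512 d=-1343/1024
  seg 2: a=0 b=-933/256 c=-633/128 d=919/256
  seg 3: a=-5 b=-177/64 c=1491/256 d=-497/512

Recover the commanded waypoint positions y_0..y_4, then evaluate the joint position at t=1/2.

y_0=5 y_1=-2 y_2=0 y_3=-5 y_4=5
S(1/2) = 19139/8192

y_0 = S_0(0) = a_0 = 5
y_1 = S_1(0) = a_1 = -2
y_2 = S_2(0) = a_2 = 0
y_3 = S_3(0) = a_3 = -5
y_4 = S_3(2) = 5
t_q=1/2 is in segment 0 (τ=1/2); S_0(τ)=19139/8192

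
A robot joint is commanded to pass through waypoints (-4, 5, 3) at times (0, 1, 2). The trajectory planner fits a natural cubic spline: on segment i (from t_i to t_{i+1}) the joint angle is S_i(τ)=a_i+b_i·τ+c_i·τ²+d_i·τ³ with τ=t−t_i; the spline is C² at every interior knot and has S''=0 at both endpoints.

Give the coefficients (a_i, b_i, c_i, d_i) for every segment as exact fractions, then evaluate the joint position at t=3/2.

  seg 0: a=-4 b=47/4 c=0 d=-11/4
  seg 1: a=5 b=7/2 c=-33/4 d=11/4
S(3/2) = 161/32

Δ: Δ0=9, Δ1=-2
row 1: diag=4, rhs=-66; c'=1/4, d'=-33/2
back: M1=-33/2
M: M0=0, M1=-33/2, M2=0
seg 0: a=-4, c=M0/2=0, d=(M1−M0)/(6·1)=-11/4, b=Δ0−h0·(2M0+M1)/6=47/4
seg 1: a=5, c=M1/2=-33/4, d=(M2−M1)/(6·1)=11/4, b=Δ1−h1·(2M1+M2)/6=7/2
t_q=3/2 → seg 1, τ=1/2; S=5+7/2·τ+-33/4·τ²+11/4·τ³=161/32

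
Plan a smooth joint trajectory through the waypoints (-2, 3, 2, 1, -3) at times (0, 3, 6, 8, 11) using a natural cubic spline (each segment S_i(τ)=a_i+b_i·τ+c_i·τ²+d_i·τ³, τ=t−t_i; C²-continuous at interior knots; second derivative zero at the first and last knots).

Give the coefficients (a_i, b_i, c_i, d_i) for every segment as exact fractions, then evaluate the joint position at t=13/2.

  seg 0: a=-2 b=391/177 c=0 d=-32/531
  seg 1: a=3 b=103/177 c=-32/59 d=14/177
  seg 2: a=2 b=-95/177 c=10/59 d=-107/1416
  seg 3: a=1 b=-271/354 c=-67/236 d=67/2124
S(13/2) = 6663/3776

Δ: Δ0=5/3, Δ1=-1/3, Δ2=-1/2, Δ3=-4/3
row 1: diag=12, rhs=-12; c'=1/4, d'=-1
row 2: denom=10−3·1/4=37/4; d'=(-1−3·-1)/(37/4)=8/37
row 3: denom=10−2·8/37=354/37; d'=(-5−2·8/37)/(354/37)=-67/118
back: M3=-67/118
back: M2=8/37−8/37·-67/118=20/59
back: M1=-1−1/4·20/59=-64/59
M: M0=0, M1=-64/59, M2=20/59, M3=-67/118, M4=0
seg 0: a=-2, c=M0/2=0, d=(M1−M0)/(6·3)=-32/531, b=Δ0−h0·(2M0+M1)/6=391/177
seg 1: a=3, c=M1/2=-32/59, d=(M2−M1)/(6·3)=14/177, b=Δ1−h1·(2M1+M2)/6=103/177
seg 2: a=2, c=M2/2=10/59, d=(M3−M2)/(6·2)=-107/1416, b=Δ2−h2·(2M2+M3)/6=-95/177
seg 3: a=1, c=M3/2=-67/236, d=(M4−M3)/(6·3)=67/2124, b=Δ3−h3·(2M3+M4)/6=-271/354
t_q=13/2 → seg 2, τ=1/2; S=2+-95/177·τ+10/59·τ²+-107/1416·τ³=6663/3776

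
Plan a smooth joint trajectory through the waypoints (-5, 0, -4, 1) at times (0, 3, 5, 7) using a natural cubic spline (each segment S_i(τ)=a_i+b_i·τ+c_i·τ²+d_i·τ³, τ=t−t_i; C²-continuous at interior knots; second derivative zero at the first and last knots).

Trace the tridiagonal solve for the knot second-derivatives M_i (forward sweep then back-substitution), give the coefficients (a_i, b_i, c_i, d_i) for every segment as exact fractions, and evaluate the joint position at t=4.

Δ: Δ0=5/3, Δ1=-2, Δ2=5/2
row 1: diag=10, rhs=-22; c'=1/5, d'=-11/5
row 2: denom=8−2·1/5=38/5; d'=(27−2·-11/5)/(38/5)=157/38
back: M2=157/38
back: M1=-11/5−1/5·157/38=-115/38
M: M0=0, M1=-115/38, M2=157/38, M3=0
seg 0: a=-5, c=M0/2=0, d=(M1−M0)/(6·3)=-115/684, b=Δ0−h0·(2M0+M1)/6=725/228
seg 1: a=0, c=M1/2=-115/76, d=(M2−M1)/(6·2)=34/57, b=Δ1−h1·(2M1+M2)/6=-155/114
seg 2: a=-4, c=M2/2=157/76, d=(M3−M2)/(6·2)=-157/456, b=Δ2−h2·(2M2+M3)/6=-29/114
t_q=4 → seg 1, τ=1; S=0+-155/114·τ+-115/76·τ²+34/57·τ³=-173/76

  seg 0: a=-5 b=725/228 c=0 d=-115/684
  seg 1: a=0 b=-155/114 c=-115/76 d=34/57
  seg 2: a=-4 b=-29/114 c=157/76 d=-157/456
S(4) = -173/76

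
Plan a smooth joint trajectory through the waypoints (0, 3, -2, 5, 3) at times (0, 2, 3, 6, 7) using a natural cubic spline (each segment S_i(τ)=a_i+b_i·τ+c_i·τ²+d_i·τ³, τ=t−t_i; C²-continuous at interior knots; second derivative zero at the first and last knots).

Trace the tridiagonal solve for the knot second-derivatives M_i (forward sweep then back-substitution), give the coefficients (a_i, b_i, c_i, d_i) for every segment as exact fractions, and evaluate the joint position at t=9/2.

  seg 0: a=0 b=2012/483 c=0 d=-2575/3864
  seg 1: a=3 b=-3701/966 c=-2575/644 d=781/276
  seg 2: a=-2 b=-6451/1932 c=723/161 d=-5023/5796
  seg 3: a=5 b=199/966 c=-2131/644 d=2131/1932
S(9/2) = 879/5152

Δ: Δ0=3/2, Δ1=-5, Δ2=7/3, Δ3=-2
row 1: diag=6, rhs=-39; c'=1/6, d'=-13/2
row 2: denom=8−1·1/6=47/6; d'=(44−1·-13/2)/(47/6)=303/47
row 3: denom=8−3·18/47=322/47; d'=(-26−3·303/47)/(322/47)=-2131/322
back: M3=-2131/322
back: M2=303/47−18/47·-2131/322=1446/161
back: M1=-13/2−1/6·1446/161=-2575/322
M: M0=0, M1=-2575/322, M2=1446/161, M3=-2131/322, M4=0
seg 0: a=0, c=M0/2=0, d=(M1−M0)/(6·2)=-2575/3864, b=Δ0−h0·(2M0+M1)/6=2012/483
seg 1: a=3, c=M1/2=-2575/644, d=(M2−M1)/(6·1)=781/276, b=Δ1−h1·(2M1+M2)/6=-3701/966
seg 2: a=-2, c=M2/2=723/161, d=(M3−M2)/(6·3)=-5023/5796, b=Δ2−h2·(2M2+M3)/6=-6451/1932
seg 3: a=5, c=M3/2=-2131/644, d=(M4−M3)/(6·1)=2131/1932, b=Δ3−h3·(2M3+M4)/6=199/966
t_q=9/2 → seg 2, τ=3/2; S=-2+-6451/1932·τ+723/161·τ²+-5023/5796·τ³=879/5152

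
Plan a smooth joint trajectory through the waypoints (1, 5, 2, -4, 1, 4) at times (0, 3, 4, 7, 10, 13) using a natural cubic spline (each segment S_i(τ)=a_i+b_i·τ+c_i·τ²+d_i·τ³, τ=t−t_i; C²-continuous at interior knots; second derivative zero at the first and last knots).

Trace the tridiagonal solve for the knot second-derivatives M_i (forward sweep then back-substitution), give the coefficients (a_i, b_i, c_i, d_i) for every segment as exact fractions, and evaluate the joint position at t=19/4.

  seg 0: a=1 b=845/283 c=0 d=-1403/7641
  seg 1: a=5 b=-558/283 c=-1403/849 d=530/849
  seg 2: a=2 b=-2890/849 c=187/849 d=631/7641
  seg 3: a=-4 b=125/849 c=818/849 d=-388/2547
  seg 4: a=1 b=1541/849 c=-346/849 d=346/7641
S(19/4) = -7141/18112

Δ: Δ0=4/3, Δ1=-3, Δ2=-2, Δ3=5/3, Δ4=1
row 1: diag=8, rhs=-26; c'=1/8, d'=-13/4
row 2: denom=8−1·1/8=63/8; d'=(6−1·-13/4)/(63/8)=74/63
row 3: denom=12−3·8/21=76/7; d'=(22−3·74/63)/(76/7)=97/57
row 4: denom=12−3·21/76=849/76; d'=(-4−3·97/57)/(849/76)=-692/849
back: M4=-692/849
back: M3=97/57−21/76·-692/849=1636/849
back: M2=74/63−8/21·1636/849=374/849
back: M1=-13/4−1/8·374/849=-2806/849
M: M0=0, M1=-2806/849, M2=374/849, M3=1636/849, M4=-692/849, M5=0
seg 0: a=1, c=M0/2=0, d=(M1−M0)/(6·3)=-1403/7641, b=Δ0−h0·(2M0+M1)/6=845/283
seg 1: a=5, c=M1/2=-1403/849, d=(M2−M1)/(6·1)=530/849, b=Δ1−h1·(2M1+M2)/6=-558/283
seg 2: a=2, c=M2/2=187/849, d=(M3−M2)/(6·3)=631/7641, b=Δ2−h2·(2M2+M3)/6=-2890/849
seg 3: a=-4, c=M3/2=818/849, d=(M4−M3)/(6·3)=-388/2547, b=Δ3−h3·(2M3+M4)/6=125/849
seg 4: a=1, c=M4/2=-346/849, d=(M5−M4)/(6·3)=346/7641, b=Δ4−h4·(2M4+M5)/6=1541/849
t_q=19/4 → seg 2, τ=3/4; S=2+-2890/849·τ+187/849·τ²+631/7641·τ³=-7141/18112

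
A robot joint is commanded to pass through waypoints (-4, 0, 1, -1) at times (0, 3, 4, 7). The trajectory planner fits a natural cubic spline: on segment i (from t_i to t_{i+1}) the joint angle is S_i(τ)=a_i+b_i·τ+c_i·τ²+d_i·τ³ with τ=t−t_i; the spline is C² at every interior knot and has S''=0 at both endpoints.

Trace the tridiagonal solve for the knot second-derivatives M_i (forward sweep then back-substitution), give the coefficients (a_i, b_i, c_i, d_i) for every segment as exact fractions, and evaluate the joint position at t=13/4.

Δ: Δ0=4/3, Δ1=1, Δ2=-2/3
row 1: diag=8, rhs=-2; c'=1/8, d'=-1/4
row 2: denom=8−1·1/8=63/8; d'=(-10−1·-1/4)/(63/8)=-26/21
back: M2=-26/21
back: M1=-1/4−1/8·-26/21=-2/21
M: M0=0, M1=-2/21, M2=-26/21, M3=0
seg 0: a=-4, c=M0/2=0, d=(M1−M0)/(6·3)=-1/189, b=Δ0−h0·(2M0+M1)/6=29/21
seg 1: a=0, c=M1/2=-1/21, d=(M2−M1)/(6·1)=-4/21, b=Δ1−h1·(2M1+M2)/6=26/21
seg 2: a=1, c=M2/2=-13/21, d=(M3−M2)/(6·3)=13/189, b=Δ2−h2·(2M2+M3)/6=4/7
t_q=13/4 → seg 1, τ=1/4; S=0+26/21·τ+-1/21·τ²+-4/21·τ³=17/56

  seg 0: a=-4 b=29/21 c=0 d=-1/189
  seg 1: a=0 b=26/21 c=-1/21 d=-4/21
  seg 2: a=1 b=4/7 c=-13/21 d=13/189
S(13/4) = 17/56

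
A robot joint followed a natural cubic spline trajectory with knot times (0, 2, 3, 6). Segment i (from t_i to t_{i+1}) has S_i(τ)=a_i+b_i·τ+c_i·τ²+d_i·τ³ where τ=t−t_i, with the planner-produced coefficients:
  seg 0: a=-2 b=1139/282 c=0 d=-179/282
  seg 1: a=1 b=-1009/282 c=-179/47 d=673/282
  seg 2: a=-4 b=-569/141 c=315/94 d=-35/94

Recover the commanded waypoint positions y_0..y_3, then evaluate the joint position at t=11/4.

y_0 = S_0(0) = a_0 = -2
y_1 = S_1(0) = a_1 = 1
y_2 = S_2(0) = a_2 = -4
y_3 = S_2(3) = 4
t_q=11/4 is in segment 1 (τ=3/4); S_1(τ)=-16959/6016

y_0=-2 y_1=1 y_2=-4 y_3=4
S(11/4) = -16959/6016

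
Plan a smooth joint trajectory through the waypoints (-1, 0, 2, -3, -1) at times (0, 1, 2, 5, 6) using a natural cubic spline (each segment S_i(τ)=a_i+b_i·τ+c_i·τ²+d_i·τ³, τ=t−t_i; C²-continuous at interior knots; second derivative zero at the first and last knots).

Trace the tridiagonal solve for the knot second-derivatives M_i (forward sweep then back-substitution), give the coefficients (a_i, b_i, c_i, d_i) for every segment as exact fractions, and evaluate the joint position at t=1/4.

Δ: Δ0=1, Δ1=2, Δ2=-5/3, Δ3=2
row 1: diag=4, rhs=6; c'=1/4, d'=3/2
row 2: denom=8−1·1/4=31/4; d'=(-22−1·3/2)/(31/4)=-94/31
row 3: denom=8−3·12/31=212/31; d'=(22−3·-94/31)/(212/31)=241/53
back: M3=241/53
back: M2=-94/31−12/31·241/53=-254/53
back: M1=3/2−1/4·-254/53=143/53
M: M0=0, M1=143/53, M2=-254/53, M3=241/53, M4=0
seg 0: a=-1, c=M0/2=0, d=(M1−M0)/(6·1)=143/318, b=Δ0−h0·(2M0+M1)/6=175/318
seg 1: a=0, c=M1/2=143/106, d=(M2−M1)/(6·1)=-397/318, b=Δ1−h1·(2M1+M2)/6=302/159
seg 2: a=2, c=M2/2=-127/53, d=(M3−M2)/(6·3)=55/106, b=Δ2−h2·(2M2+M3)/6=271/318
seg 3: a=-3, c=M3/2=241/106, d=(M4−M3)/(6·1)=-241/318, b=Δ3−h3·(2M3+M4)/6=77/159
t_q=1/4 → seg 0, τ=1/4; S=-1+175/318·τ+0·τ²+143/318·τ³=-5803/6784

  seg 0: a=-1 b=175/318 c=0 d=143/318
  seg 1: a=0 b=302/159 c=143/106 d=-397/318
  seg 2: a=2 b=271/318 c=-127/53 d=55/106
  seg 3: a=-3 b=77/159 c=241/106 d=-241/318
S(1/4) = -5803/6784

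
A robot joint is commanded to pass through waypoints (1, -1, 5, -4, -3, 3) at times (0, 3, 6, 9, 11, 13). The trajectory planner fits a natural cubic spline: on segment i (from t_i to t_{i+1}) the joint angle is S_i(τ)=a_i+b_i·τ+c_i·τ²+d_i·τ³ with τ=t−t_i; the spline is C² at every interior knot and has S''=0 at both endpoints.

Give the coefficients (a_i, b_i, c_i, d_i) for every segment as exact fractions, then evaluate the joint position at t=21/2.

Δ: Δ0=-2/3, Δ1=2, Δ2=-3, Δ3=1/2, Δ4=3
row 1: diag=12, rhs=16; c'=1/4, d'=4/3
row 2: denom=12−3·1/4=45/4; d'=(-30−3·4/3)/(45/4)=-136/45
row 3: denom=10−3·4/15=46/5; d'=(21−3·-136/45)/(46/5)=451/138
row 4: denom=8−2·5/23=174/23; d'=(15−2·451/138)/(174/23)=292/261
back: M4=292/261
back: M3=451/138−5/23·292/261=1579/522
back: M2=-136/45−4/15·1579/522=-2998/783
back: M1=4/3−1/4·-2998/783=3587/1566
M: M0=0, M1=3587/1566, M2=-2998/783, M3=1579/522, M4=292/261, M5=0
seg 0: a=1, c=M0/2=0, d=(M1−M0)/(6·3)=3587/28188, b=Δ0−h0·(2M0+M1)/6=-5675/3132
seg 1: a=-1, c=M1/2=3587/3132, d=(M2−M1)/(6·3)=-9583/28188, b=Δ1−h1·(2M1+M2)/6=2543/1566
seg 2: a=5, c=M2/2=-1499/783, d=(M3−M2)/(6·3)=10733/28188, b=Δ2−h2·(2M2+M3)/6=-2141/3132
seg 3: a=-4, c=M3/2=1579/1044, d=(M4−M3)/(6·2)=-995/6264, b=Δ3−h3·(2M3+M4)/6=-2959/1566
seg 4: a=-3, c=M4/2=146/261, d=(M5−M4)/(6·2)=-73/783, b=Δ4−h4·(2M4+M5)/6=1765/783
t_q=21/2 → seg 3, τ=3/2; S=-4+-2959/1566·τ+1579/1044·τ²+-995/6264·τ³=-66271/16704

  seg 0: a=1 b=-5675/3132 c=0 d=3587/28188
  seg 1: a=-1 b=2543/1566 c=3587/3132 d=-9583/28188
  seg 2: a=5 b=-2141/3132 c=-1499/783 d=10733/28188
  seg 3: a=-4 b=-2959/1566 c=1579/1044 d=-995/6264
  seg 4: a=-3 b=1765/783 c=146/261 d=-73/783
S(21/2) = -66271/16704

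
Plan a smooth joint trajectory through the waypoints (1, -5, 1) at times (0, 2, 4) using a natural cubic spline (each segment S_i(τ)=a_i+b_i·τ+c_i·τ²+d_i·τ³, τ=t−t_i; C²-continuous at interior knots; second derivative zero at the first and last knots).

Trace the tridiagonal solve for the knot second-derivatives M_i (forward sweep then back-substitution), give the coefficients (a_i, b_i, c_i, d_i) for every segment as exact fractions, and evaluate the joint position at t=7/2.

Δ: Δ0=-3, Δ1=3
row 1: diag=8, rhs=36; c'=1/4, d'=9/2
back: M1=9/2
M: M0=0, M1=9/2, M2=0
seg 0: a=1, c=M0/2=0, d=(M1−M0)/(6·2)=3/8, b=Δ0−h0·(2M0+M1)/6=-9/2
seg 1: a=-5, c=M1/2=9/4, d=(M2−M1)/(6·2)=-3/8, b=Δ1−h1·(2M1+M2)/6=0
t_q=7/2 → seg 1, τ=3/2; S=-5+0·τ+9/4·τ²+-3/8·τ³=-77/64

  seg 0: a=1 b=-9/2 c=0 d=3/8
  seg 1: a=-5 b=0 c=9/4 d=-3/8
S(7/2) = -77/64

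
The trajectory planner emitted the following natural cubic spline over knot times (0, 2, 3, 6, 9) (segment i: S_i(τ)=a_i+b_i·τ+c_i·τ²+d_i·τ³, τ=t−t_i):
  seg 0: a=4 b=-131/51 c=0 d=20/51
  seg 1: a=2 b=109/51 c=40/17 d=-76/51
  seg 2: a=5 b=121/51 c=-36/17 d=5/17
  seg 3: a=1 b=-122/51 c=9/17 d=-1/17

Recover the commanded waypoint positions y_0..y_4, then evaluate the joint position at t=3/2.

y_0=4 y_1=2 y_2=5 y_3=1 y_4=-3
S(3/2) = 25/17

y_0 = S_0(0) = a_0 = 4
y_1 = S_1(0) = a_1 = 2
y_2 = S_2(0) = a_2 = 5
y_3 = S_3(0) = a_3 = 1
y_4 = S_3(3) = -3
t_q=3/2 is in segment 0 (τ=3/2); S_0(τ)=25/17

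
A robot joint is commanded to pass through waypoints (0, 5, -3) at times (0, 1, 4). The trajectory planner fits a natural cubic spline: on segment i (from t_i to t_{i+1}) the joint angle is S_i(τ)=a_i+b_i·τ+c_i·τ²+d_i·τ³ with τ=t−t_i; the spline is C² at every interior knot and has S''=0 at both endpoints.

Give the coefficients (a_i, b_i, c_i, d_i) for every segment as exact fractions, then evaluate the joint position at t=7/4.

Δ: Δ0=5, Δ1=-8/3
row 1: diag=8, rhs=-46; c'=3/8, d'=-23/4
back: M1=-23/4
M: M0=0, M1=-23/4, M2=0
seg 0: a=0, c=M0/2=0, d=(M1−M0)/(6·1)=-23/24, b=Δ0−h0·(2M0+M1)/6=143/24
seg 1: a=5, c=M1/2=-23/8, d=(M2−M1)/(6·3)=23/72, b=Δ1−h1·(2M1+M2)/6=37/12
t_q=7/4 → seg 1, τ=3/4; S=5+37/12·τ+-23/8·τ²+23/72·τ³=2985/512

  seg 0: a=0 b=143/24 c=0 d=-23/24
  seg 1: a=5 b=37/12 c=-23/8 d=23/72
S(7/4) = 2985/512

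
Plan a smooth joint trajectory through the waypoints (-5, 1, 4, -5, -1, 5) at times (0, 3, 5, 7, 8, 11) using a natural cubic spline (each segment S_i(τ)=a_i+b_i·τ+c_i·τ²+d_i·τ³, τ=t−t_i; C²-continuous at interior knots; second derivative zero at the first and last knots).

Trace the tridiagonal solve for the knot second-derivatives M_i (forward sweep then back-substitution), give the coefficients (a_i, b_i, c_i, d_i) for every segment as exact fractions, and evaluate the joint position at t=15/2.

Δ: Δ0=2, Δ1=3/2, Δ2=-9/2, Δ3=4, Δ4=2
row 1: diag=10, rhs=-3; c'=1/5, d'=-3/10
row 2: denom=8−2·1/5=38/5; d'=(-36−2·-3/10)/(38/5)=-177/38
row 3: denom=6−2·5/19=104/19; d'=(51−2·-177/38)/(104/19)=573/52
row 4: denom=8−1·19/104=813/104; d'=(-12−1·573/52)/(813/104)=-798/271
back: M4=-798/271
back: M3=573/52−19/104·-798/271=3132/271
back: M2=-177/38−5/19·3132/271=-4173/542
back: M1=-3/10−1/5·-4173/542=336/271
M: M0=0, M1=336/271, M2=-4173/542, M3=3132/271, M4=-798/271, M5=0
seg 0: a=-5, c=M0/2=0, d=(M1−M0)/(6·3)=56/813, b=Δ0−h0·(2M0+M1)/6=374/271
seg 1: a=1, c=M1/2=168/271, d=(M2−M1)/(6·2)=-1615/2168, b=Δ1−h1·(2M1+M2)/6=878/271
seg 2: a=4, c=M2/2=-4173/1084, d=(M3−M2)/(6·2)=3479/2168, b=Δ2−h2·(2M2+M3)/6=-1745/542
seg 3: a=-5, c=M3/2=1566/271, d=(M4−M3)/(6·1)=-655/271, b=Δ3−h3·(2M3+M4)/6=173/271
seg 4: a=-1, c=M4/2=-399/271, d=(M5−M4)/(6·3)=133/813, b=Δ4−h4·(2M4+M5)/6=1340/271
t_q=15/2 → seg 3, τ=1/2; S=-5+173/271·τ+1566/271·τ²+-655/271·τ³=-7671/2168

  seg 0: a=-5 b=374/271 c=0 d=56/813
  seg 1: a=1 b=878/271 c=168/271 d=-1615/2168
  seg 2: a=4 b=-1745/542 c=-4173/1084 d=3479/2168
  seg 3: a=-5 b=173/271 c=1566/271 d=-655/271
  seg 4: a=-1 b=1340/271 c=-399/271 d=133/813
S(15/2) = -7671/2168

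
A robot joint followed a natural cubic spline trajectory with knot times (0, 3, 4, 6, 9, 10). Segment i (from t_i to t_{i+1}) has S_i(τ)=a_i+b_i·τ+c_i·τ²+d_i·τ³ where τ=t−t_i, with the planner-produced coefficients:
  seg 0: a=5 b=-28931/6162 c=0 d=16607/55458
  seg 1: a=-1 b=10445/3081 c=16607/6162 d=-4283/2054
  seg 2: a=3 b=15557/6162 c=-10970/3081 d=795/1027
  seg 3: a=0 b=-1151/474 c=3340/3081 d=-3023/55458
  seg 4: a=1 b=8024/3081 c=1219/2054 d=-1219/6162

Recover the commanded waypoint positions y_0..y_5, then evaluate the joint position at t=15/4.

y_0 = S_0(0) = a_0 = 5
y_1 = S_1(0) = a_1 = -1
y_2 = S_2(0) = a_2 = 3
y_3 = S_3(0) = a_3 = 0
y_4 = S_4(0) = a_4 = 1
y_5 = S_4(1) = 4
t_q=15/4 is in segment 1 (τ=3/4); S_1(τ)=286427/131456

y_0=5 y_1=-1 y_2=3 y_3=0 y_4=1 y_5=4
S(15/4) = 286427/131456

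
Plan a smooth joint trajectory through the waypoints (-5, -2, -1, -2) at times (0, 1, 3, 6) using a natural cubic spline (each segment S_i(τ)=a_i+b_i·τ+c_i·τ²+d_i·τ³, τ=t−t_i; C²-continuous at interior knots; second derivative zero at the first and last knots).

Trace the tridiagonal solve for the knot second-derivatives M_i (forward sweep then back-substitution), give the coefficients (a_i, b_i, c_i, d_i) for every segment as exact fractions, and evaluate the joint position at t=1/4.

  seg 0: a=-5 b=41/12 c=0 d=-5/12
  seg 1: a=-2 b=13/6 c=-5/4 d=5/24
  seg 2: a=-1 b=-1/3 c=0 d=0
S(1/4) = -1063/256

Δ: Δ0=3, Δ1=1/2, Δ2=-1/3
row 1: diag=6, rhs=-15; c'=1/3, d'=-5/2
row 2: denom=10−2·1/3=28/3; d'=(-5−2·-5/2)/(28/3)=0
back: M2=0
back: M1=-5/2−1/3·0=-5/2
M: M0=0, M1=-5/2, M2=0, M3=0
seg 0: a=-5, c=M0/2=0, d=(M1−M0)/(6·1)=-5/12, b=Δ0−h0·(2M0+M1)/6=41/12
seg 1: a=-2, c=M1/2=-5/4, d=(M2−M1)/(6·2)=5/24, b=Δ1−h1·(2M1+M2)/6=13/6
seg 2: a=-1, c=M2/2=0, d=(M3−M2)/(6·3)=0, b=Δ2−h2·(2M2+M3)/6=-1/3
t_q=1/4 → seg 0, τ=1/4; S=-5+41/12·τ+0·τ²+-5/12·τ³=-1063/256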